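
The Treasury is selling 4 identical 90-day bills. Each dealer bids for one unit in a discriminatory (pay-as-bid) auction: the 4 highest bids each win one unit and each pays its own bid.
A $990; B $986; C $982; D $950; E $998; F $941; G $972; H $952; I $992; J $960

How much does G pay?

Ordering the bids: 998 (E), 992 (I), 990 (A), 986 (B), 982 (C), 972 (G), …
Top 4: E, I, A, B.
G does not win → $0.

G pays $0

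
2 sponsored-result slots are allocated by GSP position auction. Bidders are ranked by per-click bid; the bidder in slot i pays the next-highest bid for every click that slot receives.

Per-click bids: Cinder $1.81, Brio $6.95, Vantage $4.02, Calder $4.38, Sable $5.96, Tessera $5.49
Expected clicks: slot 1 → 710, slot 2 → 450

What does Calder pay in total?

Per-click bids in order: $6.95 (Brio) > $5.96 (Sable) > $5.49 (Tessera) > …
Calder ranks below slot 2 → no slot, pays nothing.

Calder pays $0.00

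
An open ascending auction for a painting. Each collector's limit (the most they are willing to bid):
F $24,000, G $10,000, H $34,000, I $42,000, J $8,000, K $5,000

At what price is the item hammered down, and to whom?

Ascending (English) auction: the price rises until one bidder remains; the winner pays the price at which the last rival dropped out.
Sorting limits: 42,000 (I) > 34,000 (H) > 24,000 (F) > 10,000 (G) > 8,000 (J) > 5,000 (K)
Once the price passes $34,000, only I is left; the hammer falls at H's limit of $34,000.

I wins at $34,000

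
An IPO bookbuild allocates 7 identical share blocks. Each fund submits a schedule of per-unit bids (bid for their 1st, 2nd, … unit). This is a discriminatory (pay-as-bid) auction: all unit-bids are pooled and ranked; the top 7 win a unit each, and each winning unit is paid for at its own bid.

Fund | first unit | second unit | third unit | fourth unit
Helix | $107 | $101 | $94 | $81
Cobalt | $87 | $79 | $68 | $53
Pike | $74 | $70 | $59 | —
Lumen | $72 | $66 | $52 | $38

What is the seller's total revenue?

Total revenue: $623

Pooled unit-bids ranked (top 7): 107 (Helix-1), 101 (Helix-2), 94 (Helix-3), 87 (Cobalt-1), 81 (Helix-4), 79 (Cobalt-2), 74 (Pike-1)
Next rejected bid: $72 (not a price — pay-as-bid).
Each winning unit pays its own bid.
Revenue = 107 + 101 + 94 + 87 + 81 + 79 + 74 = $623.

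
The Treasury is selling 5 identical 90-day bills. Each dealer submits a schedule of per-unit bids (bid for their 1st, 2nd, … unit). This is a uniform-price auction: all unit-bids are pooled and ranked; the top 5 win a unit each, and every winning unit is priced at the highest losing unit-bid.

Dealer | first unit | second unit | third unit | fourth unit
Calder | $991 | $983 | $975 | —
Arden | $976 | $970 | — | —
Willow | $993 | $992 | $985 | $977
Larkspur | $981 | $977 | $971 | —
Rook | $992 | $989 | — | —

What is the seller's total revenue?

All unit-bids, highest first — top 5: 993 (Willow-1), 992 (Willow-2), 992 (Rook-1), 991 (Calder-1), 989 (Rook-2)
First bid not allocated: $985.
Allocation: Calder 1, Rook 2, Willow 2. Every unit priced at $985.
Revenue = 5 × 985 = $4,925.

Total revenue: $4,925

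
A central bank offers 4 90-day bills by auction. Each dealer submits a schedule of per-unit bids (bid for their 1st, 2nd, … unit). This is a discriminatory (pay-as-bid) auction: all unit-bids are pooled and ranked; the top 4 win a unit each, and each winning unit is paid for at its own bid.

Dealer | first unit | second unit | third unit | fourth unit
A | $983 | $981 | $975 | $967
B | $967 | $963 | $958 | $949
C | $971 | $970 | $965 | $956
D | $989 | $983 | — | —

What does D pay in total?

D pays $1,972

All unit-bids, highest first — top 4: 989 (D-1), 983 (A-1), 983 (D-2), 981 (A-2)
Next rejected bid: $975 (not a price — pay-as-bid).
D's winning unit-bids: 989 + 983 = $1,972.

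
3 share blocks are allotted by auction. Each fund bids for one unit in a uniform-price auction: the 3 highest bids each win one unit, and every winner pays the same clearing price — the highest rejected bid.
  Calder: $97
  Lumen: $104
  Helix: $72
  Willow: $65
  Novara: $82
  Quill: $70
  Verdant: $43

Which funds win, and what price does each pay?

Lumen, Calder, Novara; each pays $72

Sorting: 104 (Lumen), 97 (Calder), 82 (Novara), 72 (Helix), 70 (Quill), …
The 3 highest are Lumen, Calder, Novara.
Clearing price = highest rejected bid = $72.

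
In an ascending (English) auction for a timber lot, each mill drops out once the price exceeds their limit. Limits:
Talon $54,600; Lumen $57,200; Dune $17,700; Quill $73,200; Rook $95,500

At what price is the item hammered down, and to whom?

Limits in order: 95,500 (Rook) > 73,200 (Quill) > 57,200 (Lumen) > 54,600 (Talon) > 17,700 (Dune)
Bidding ends when Quill exits at $73,200; Rook takes it.

Rook wins at $73,200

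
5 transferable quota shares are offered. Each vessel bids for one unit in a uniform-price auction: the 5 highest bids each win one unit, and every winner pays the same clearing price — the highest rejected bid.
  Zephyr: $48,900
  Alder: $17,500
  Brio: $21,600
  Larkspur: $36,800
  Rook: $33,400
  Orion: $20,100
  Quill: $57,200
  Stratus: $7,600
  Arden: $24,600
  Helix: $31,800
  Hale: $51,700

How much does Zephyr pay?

Ordering the bids: 57,200 (Quill), 51,700 (Hale), 48,900 (Zephyr), 36,800 (Larkspur), 33,400 (Rook), 31,800 (Helix), 24,600 (Arden), …
The 5 highest are Quill, Hale, Zephyr, Larkspur, Rook.
Clearing price = highest rejected bid = $31,800.
Zephyr wins → pays $31,800.

Zephyr pays $31,800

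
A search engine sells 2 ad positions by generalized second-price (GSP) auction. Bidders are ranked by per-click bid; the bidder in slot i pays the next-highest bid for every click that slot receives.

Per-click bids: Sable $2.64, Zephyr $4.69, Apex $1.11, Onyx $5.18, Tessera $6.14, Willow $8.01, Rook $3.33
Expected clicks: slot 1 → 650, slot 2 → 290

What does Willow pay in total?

Sorting advertisers: $8.01 (Willow) > $6.14 (Tessera) > $5.18 (Onyx) > …
Willow holds slot 1 → pays next bid $6.14 × 650 clicks = $3991.00.

Willow pays $3991.00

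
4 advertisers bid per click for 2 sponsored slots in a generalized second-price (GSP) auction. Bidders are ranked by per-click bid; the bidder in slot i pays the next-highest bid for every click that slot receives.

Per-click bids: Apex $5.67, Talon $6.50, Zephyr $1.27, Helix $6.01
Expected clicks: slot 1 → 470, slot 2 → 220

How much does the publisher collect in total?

Total revenue: $4072.10

Per-click bids in order: $6.50 (Talon) > $6.01 (Helix) > $5.67 (Apex) > …
Slot 1: Talon pays $6.01 × 470 = $2824.70
Slot 2: Helix pays $5.67 × 220 = $1247.40
Total = $4072.10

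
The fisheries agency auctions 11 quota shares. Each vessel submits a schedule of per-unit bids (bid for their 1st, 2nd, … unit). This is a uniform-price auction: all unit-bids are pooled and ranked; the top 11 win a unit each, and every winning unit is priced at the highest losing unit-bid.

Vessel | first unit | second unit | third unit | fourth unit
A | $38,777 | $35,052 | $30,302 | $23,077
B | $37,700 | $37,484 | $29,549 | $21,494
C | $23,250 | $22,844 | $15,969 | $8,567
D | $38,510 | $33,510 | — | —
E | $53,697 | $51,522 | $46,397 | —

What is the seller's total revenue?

Total revenue: $255,750

Pooled unit-bids ranked (top 11): 53,697 (E-1), 51,522 (E-2), 46,397 (E-3), 38,777 (A-1), 38,510 (D-1), 37,700 (B-1), 37,484 (B-2), 35,052 (A-2), 33,510 (D-2), 30,302 (A-3), 29,549 (B-3)
First bid not allocated: $23,250.
Allocation: A 3, B 3, D 2, E 3. Every unit priced at $23,250.
Revenue = 11 × 23,250 = $255,750.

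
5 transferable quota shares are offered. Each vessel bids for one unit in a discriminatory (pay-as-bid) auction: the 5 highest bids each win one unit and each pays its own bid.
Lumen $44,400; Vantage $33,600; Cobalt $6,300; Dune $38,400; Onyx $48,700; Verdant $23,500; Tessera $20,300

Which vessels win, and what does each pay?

Bids ranked high→low: 48,700 (Onyx), 44,400 (Lumen), 38,400 (Dune), 33,600 (Vantage), 23,500 (Verdant), 20,300 (Tessera), 6,300 (Cobalt)
Winners (5 units): Onyx, Lumen, Dune, Vantage, Verdant.
Each winner pays its own bid: Onyx $48,700, Lumen $44,400, Dune $38,400, Vantage $33,600, Verdant $23,500.

Onyx $48,700, Lumen $44,400, Dune $38,400, Vantage $33,600, Verdant $23,500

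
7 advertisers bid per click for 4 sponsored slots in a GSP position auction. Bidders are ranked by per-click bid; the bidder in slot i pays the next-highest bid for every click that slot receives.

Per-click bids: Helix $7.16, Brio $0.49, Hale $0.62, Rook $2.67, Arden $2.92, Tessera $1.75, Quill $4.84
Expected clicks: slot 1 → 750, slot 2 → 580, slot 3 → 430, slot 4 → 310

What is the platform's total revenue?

Ranked by bid: $7.16 (Helix) > $4.84 (Quill) > $2.92 (Arden) > $2.67 (Rook) > $1.75 (Tessera) > …
Slot 1: Helix pays $4.84 × 750 = $3630.00
Slot 2: Quill pays $2.92 × 580 = $1693.60
Slot 3: Arden pays $2.67 × 430 = $1148.10
Slot 4: Rook pays $1.75 × 310 = $542.50
Total = $7014.20

Total revenue: $7014.20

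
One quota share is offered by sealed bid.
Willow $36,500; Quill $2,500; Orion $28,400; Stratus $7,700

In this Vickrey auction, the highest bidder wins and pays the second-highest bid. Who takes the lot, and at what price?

Willow pays $28,400

Rule: the highest bidder wins and pays the second-highest bid.
Bids in order: 36,500 (Willow) > 28,400 (Orion) > 7,700 (Stratus) > 2,500 (Quill)
Willow wins with the highest bid; price is set by the runner-up at $28,400.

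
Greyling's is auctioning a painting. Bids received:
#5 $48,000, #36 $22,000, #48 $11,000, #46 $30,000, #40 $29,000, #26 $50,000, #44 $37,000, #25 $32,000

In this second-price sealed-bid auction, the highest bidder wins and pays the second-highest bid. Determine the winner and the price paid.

#26 pays $48,000

Bids in order: 50,000 (#26) > 48,000 (#5) > 37,000 (#44) > 32,000 (#25) > 30,000 (#46) > 29,000 (#40) > …
Second-price: #26 pays #5's bid of $48,000.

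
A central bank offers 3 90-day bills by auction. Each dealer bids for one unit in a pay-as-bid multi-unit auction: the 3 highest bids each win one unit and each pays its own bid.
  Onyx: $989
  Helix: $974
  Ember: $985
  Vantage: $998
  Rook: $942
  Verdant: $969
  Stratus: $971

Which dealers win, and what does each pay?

Vantage $998, Onyx $989, Ember $985

Ordering the bids: 998 (Vantage), 989 (Onyx), 985 (Ember), 974 (Helix), 971 (Stratus), …
Winners (3 units): Vantage, Onyx, Ember.
Each winner pays its own bid: Vantage $998, Onyx $989, Ember $985.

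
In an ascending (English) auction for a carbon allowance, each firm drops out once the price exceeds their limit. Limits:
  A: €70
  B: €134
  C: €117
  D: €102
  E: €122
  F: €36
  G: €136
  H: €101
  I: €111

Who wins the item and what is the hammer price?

G wins at €134

Limits ranked: 136 (G) > 134 (B) > 122 (E) > 117 (C) > 111 (I) > 102 (D) > …
B is the last rival to drop out, at €134; G remains and wins at that price.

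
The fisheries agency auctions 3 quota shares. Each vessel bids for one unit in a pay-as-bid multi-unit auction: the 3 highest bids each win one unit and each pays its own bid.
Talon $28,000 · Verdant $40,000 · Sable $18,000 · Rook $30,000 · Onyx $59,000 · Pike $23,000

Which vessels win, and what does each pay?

Bids ranked high→low: 59,000 (Onyx), 40,000 (Verdant), 30,000 (Rook), 28,000 (Talon), 23,000 (Pike), …
Winners (3 units): Onyx, Verdant, Rook.
Each winner pays its own bid: Onyx $59,000, Verdant $40,000, Rook $30,000.

Onyx $59,000, Verdant $40,000, Rook $30,000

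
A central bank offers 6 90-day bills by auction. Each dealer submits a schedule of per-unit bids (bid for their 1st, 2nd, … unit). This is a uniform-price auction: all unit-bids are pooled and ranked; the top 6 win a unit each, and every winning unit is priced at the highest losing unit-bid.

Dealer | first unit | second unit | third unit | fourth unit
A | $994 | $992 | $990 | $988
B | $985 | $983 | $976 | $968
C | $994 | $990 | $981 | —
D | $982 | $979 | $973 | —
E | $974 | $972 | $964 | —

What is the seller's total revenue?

All unit-bids, highest first — top 6: 994 (A-1), 994 (C-1), 992 (A-2), 990 (A-3), 990 (C-2), 988 (A-4)
The (k+1)-th unit-bid is $985.
Allocation: A 4, C 2. Every unit priced at $985.
Revenue = 6 × 985 = $5,910.

Total revenue: $5,910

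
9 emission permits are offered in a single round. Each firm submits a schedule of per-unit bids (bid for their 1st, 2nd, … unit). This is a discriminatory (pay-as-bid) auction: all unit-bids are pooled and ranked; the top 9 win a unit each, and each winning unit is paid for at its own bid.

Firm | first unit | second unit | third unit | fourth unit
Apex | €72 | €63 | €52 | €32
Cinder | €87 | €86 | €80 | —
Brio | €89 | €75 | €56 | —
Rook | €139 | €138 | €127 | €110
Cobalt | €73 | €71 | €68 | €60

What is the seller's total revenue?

Total revenue: €931

All unit-bids, highest first — top 9: 139 (Rook-1), 138 (Rook-2), 127 (Rook-3), 110 (Rook-4), 89 (Brio-1), 87 (Cinder-1), 86 (Cinder-2), 80 (Cinder-3), 75 (Brio-2)
Next rejected bid: €73 (not a price — pay-as-bid).
Each winning unit pays its own bid.
Revenue = 139 + 138 + 127 + 110 + 89 + 87 + 86 + 80 + 75 = €931.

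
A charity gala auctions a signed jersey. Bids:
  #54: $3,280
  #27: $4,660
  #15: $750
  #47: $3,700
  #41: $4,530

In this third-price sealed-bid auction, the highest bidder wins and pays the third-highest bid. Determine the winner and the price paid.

Rule: the highest bidder wins and pays the third-highest bid.
Bids ranked: 4,660 (#27) > 4,530 (#41) > 3,700 (#47) > 3,280 (#54) > 750 (#15)
#27 is highest; pays the third-highest bid, $3,700.

#27 pays $3,700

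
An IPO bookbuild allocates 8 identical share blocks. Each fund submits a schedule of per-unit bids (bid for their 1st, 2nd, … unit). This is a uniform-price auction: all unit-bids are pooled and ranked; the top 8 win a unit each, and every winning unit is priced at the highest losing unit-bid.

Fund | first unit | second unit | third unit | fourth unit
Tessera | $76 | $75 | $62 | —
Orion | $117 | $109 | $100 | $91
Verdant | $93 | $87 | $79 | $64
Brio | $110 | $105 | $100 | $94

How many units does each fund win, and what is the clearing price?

Pooled unit-bids ranked (top 8): 117 (Orion-1), 110 (Brio-1), 109 (Orion-2), 105 (Brio-2), 100 (Orion-3), 100 (Brio-3), 94 (Brio-4), 93 (Verdant-1)
First bid not allocated: $91.
Allocation: Brio 4, Orion 3, Verdant 1.

Brio 4, Orion 3, Verdant 1; clearing price $91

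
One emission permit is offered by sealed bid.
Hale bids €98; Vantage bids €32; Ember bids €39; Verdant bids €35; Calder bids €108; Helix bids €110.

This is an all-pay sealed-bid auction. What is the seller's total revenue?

Total revenue: €422

Bids in order: 110 (Helix) > 108 (Calder) > 98 (Hale) > 39 (Ember) > 35 (Verdant) > 32 (Vantage)
Every bidder forfeits their bid regardless of winning.
Revenue = 98 + 32 + 39 + 35 + 108 + 110 = €422.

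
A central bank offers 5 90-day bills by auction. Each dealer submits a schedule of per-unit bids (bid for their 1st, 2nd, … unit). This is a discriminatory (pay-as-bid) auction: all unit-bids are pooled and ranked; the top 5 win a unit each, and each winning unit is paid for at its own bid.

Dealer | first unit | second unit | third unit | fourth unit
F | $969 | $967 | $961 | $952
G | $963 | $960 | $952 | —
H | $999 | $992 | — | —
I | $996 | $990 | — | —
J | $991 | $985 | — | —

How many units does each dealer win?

H 2, I 2, J 1

All unit-bids, highest first — top 5: 999 (H-1), 996 (I-1), 992 (H-2), 991 (J-1), 990 (I-2)
Next rejected bid: $985 (not a price — pay-as-bid).
Allocation: H 2, I 2, J 1.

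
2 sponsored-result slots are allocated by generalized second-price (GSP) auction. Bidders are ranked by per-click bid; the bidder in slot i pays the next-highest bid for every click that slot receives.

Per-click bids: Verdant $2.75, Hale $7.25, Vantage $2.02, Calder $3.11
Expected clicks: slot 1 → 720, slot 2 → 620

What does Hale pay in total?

Hale pays $2239.20

Per-click bids in order: $7.25 (Hale) > $3.11 (Calder) > $2.75 (Verdant) > …
Hale holds slot 1 → pays next bid $3.11 × 720 clicks = $2239.20.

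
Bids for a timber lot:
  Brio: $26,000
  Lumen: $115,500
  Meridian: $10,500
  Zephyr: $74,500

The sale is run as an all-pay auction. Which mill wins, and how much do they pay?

Lumen pays $115,500

All-pay auction: the highest bidder wins the item, but every bidder pays their own bid.
Bids in order: 115,500 (Lumen) > 74,500 (Zephyr) > 26,000 (Brio) > 10,500 (Meridian)
Lumen wins with the top bid; all bids are sunk regardless.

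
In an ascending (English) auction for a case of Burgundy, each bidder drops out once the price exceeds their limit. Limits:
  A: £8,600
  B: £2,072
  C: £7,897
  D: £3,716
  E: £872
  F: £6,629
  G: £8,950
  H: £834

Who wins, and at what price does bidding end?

Ascending (English) auction: the price rises until one bidder remains; the winner pays the price at which the last rival dropped out.
Limits ranked: 8,950 (G) > 8,600 (A) > 7,897 (C) > 6,629 (F) > 3,716 (D) > 2,072 (B) > …
Bidding ends when A exits at £8,600; G takes it.

G wins at £8,600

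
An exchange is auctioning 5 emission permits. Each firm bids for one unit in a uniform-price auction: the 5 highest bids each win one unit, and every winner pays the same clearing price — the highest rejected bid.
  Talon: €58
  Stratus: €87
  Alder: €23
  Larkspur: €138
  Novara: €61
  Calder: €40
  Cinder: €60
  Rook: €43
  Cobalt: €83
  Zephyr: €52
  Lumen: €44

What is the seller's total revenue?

Total revenue: €290

Bids ranked high→low: 138 (Larkspur), 87 (Stratus), 83 (Cobalt), 61 (Novara), 60 (Cinder), 58 (Talon), 52 (Zephyr), …
Top 5: Larkspur, Stratus, Cobalt, Novara, Cinder.
Highest unsuccessful bid: €58 → clearing price.
Total revenue = 5 × €58 = €290.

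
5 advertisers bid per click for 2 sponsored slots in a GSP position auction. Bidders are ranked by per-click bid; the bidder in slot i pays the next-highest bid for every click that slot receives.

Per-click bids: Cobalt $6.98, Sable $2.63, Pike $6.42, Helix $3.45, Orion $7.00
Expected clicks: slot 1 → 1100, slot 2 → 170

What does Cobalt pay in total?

Cobalt pays $1091.40

Sorting advertisers: $7.00 (Orion) > $6.98 (Cobalt) > $6.42 (Pike) > …
Cobalt holds slot 2 → pays next bid $6.42 × 170 clicks = $1091.40.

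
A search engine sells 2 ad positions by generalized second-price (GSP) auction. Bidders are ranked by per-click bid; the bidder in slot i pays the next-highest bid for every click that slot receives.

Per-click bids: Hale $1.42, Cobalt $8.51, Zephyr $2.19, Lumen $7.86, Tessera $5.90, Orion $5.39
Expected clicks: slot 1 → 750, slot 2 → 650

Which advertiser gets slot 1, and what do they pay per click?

Per-click bids in order: $8.51 (Cobalt) > $7.86 (Lumen) > $5.90 (Tessera) > …
Slot 1 goes to the first-ranked bidder, Cobalt, who pays the next bid down: $7.86/click.

Cobalt; $7.86 per click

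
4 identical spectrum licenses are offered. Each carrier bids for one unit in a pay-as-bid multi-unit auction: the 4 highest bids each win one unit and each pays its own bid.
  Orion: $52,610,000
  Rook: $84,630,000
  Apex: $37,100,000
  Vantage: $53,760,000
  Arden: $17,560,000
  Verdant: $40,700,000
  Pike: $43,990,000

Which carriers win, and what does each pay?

Bids ranked high→low: 84,630,000 (Rook), 53,760,000 (Vantage), 52,610,000 (Orion), 43,990,000 (Pike), 40,700,000 (Verdant), 37,100,000 (Apex), …
Winners (4 units): Rook, Vantage, Orion, Pike.
Each winner pays its own bid: Rook $84,630,000, Vantage $53,760,000, Orion $52,610,000, Pike $43,990,000.

Rook $84,630,000, Vantage $53,760,000, Orion $52,610,000, Pike $43,990,000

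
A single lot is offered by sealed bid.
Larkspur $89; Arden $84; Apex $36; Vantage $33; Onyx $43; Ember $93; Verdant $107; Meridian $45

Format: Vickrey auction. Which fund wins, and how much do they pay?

Bids in order: 107 (Verdant) > 93 (Ember) > 89 (Larkspur) > 84 (Arden) > 45 (Meridian) > 43 (Onyx) > …
Verdant wins with the highest bid; price is set by the runner-up at $93.

Verdant pays $93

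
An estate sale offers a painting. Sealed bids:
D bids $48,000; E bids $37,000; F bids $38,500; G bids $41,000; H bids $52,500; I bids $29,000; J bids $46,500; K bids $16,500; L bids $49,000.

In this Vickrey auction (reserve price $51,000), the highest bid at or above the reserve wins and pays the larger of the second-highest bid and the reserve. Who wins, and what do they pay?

H pays $51,000

Rule: the highest bid at or above the reserve wins and pays the larger of the second-highest bid and the reserve.
Bids in order: 52,500 (H) > 49,000 (L) > 48,000 (D) > 46,500 (J) > 41,000 (G) > 38,500 (F) > …
H has the top bid at or above the reserve ($52,500).
max(second-highest $49,000, reserve $51,000) = $51,000.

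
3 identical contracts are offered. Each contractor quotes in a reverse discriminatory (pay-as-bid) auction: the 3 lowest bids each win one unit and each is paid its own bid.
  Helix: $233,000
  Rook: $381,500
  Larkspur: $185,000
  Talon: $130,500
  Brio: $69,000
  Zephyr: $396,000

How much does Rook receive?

Rook is paid $0

Sorting: 69,000 (Brio), 130,500 (Talon), 185,000 (Larkspur), 233,000 (Helix), 381,500 (Rook), …
Lowest 3: Brio, Talon, Larkspur.
Rook does not win → $0.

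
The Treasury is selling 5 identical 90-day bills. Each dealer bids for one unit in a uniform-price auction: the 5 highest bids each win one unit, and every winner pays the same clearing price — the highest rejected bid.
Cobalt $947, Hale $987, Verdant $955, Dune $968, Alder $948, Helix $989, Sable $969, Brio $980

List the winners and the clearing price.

Ordering the bids: 989 (Helix), 987 (Hale), 980 (Brio), 969 (Sable), 968 (Dune), 955 (Verdant), 948 (Alder), …
The 5 highest are Helix, Hale, Brio, Sable, Dune.
Highest unsuccessful bid: $955 → clearing price.

Helix, Hale, Brio, Sable, Dune; each pays $955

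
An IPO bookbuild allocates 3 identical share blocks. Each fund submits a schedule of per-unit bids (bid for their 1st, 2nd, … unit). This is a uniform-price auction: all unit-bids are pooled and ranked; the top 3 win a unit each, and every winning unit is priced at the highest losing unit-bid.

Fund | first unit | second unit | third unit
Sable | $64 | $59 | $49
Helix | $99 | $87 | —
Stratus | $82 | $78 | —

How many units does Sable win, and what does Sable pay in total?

Sable: 0 units, pays $0

All unit-bids, highest first — top 3: 99 (Helix-1), 87 (Helix-2), 82 (Stratus-1)
Highest rejected unit-bid = $78.
Sable wins 0 unit(s) at $78 each.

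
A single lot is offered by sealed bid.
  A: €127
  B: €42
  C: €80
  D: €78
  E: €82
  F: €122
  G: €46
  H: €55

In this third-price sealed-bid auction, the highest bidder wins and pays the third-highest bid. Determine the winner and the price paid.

A pays €82

Rule: the highest bidder wins and pays the third-highest bid.
Sorting bids: 127 (A) > 122 (F) > 82 (E) > 80 (C) > 78 (D) > 55 (H) > …
A is highest; pays the third-highest bid, €82.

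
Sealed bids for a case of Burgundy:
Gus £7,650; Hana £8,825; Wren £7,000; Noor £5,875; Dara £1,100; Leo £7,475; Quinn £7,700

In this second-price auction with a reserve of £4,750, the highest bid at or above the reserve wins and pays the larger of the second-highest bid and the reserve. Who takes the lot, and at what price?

Hana pays £7,700

Sorting bids: 8,825 (Hana) > 7,700 (Quinn) > 7,650 (Gus) > 7,475 (Leo) > 7,000 (Wren) > 5,875 (Noor) > …
Hana has the top bid at or above the reserve (£8,825).
Second-highest bid £7,700 exceeds the reserve £4,750 → payment £7,700.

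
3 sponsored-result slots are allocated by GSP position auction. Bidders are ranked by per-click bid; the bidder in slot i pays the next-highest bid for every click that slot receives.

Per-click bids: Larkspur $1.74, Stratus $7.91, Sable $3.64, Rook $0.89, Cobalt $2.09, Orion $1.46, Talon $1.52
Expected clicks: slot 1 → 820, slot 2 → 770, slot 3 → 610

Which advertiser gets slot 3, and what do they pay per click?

Cobalt; $1.74 per click

Ranked by bid: $7.91 (Stratus) > $3.64 (Sable) > $2.09 (Cobalt) > $1.74 (Larkspur) > …
Slot 3 goes to the third-ranked bidder, Cobalt, who pays the next bid down: $1.74/click.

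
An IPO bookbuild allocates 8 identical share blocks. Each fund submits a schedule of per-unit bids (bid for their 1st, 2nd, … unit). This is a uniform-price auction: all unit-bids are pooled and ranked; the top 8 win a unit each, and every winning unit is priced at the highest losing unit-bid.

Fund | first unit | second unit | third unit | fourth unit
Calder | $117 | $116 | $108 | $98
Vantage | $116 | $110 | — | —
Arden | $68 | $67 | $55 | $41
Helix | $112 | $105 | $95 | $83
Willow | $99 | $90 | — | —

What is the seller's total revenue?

Merging the schedules and taking the best 8: 117 (Calder-1), 116 (Calder-2), 116 (Vantage-1), 112 (Helix-1), 110 (Vantage-2), 108 (Calder-3), 105 (Helix-2), 99 (Willow-1)
Highest rejected unit-bid = $98.
Allocation: Calder 3, Helix 2, Vantage 2, Willow 1. Every unit priced at $98.
Revenue = 8 × 98 = $784.

Total revenue: $784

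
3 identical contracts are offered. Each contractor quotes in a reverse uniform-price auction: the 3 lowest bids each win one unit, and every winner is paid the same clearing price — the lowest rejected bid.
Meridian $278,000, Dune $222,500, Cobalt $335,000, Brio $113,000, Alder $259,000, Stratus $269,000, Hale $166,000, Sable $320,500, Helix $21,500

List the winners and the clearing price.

Helix, Brio, Hale; each is paid $222,500

Sorting: 21,500 (Helix), 113,000 (Brio), 166,000 (Hale), 222,500 (Dune), 259,000 (Alder), …
Winners (3 units): Helix, Brio, Hale.
First losing bid is Dune's $222,500, which sets the uniform price.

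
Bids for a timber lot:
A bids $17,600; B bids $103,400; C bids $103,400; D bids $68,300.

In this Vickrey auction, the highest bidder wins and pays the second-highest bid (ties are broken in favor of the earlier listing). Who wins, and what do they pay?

Bids in order: 103,400 (B) > 103,400 (C) > 68,300 (D) > 17,600 (A)
B and C tie at $103,400; tie-break gives it to B.
Second-price: B pays C's bid of $103,400.

B pays $103,400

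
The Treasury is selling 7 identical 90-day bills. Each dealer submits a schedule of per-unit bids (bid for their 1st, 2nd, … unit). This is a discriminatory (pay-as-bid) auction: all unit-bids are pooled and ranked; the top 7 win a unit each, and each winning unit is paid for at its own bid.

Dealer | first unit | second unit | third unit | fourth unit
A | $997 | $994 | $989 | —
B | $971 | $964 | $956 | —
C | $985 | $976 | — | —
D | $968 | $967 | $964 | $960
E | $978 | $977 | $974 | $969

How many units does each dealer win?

Merging the schedules and taking the best 7: 997 (A-1), 994 (A-2), 989 (A-3), 985 (C-1), 978 (E-1), 977 (E-2), 976 (C-2)
Next rejected bid: $974 (not a price — pay-as-bid).
Allocation: A 3, C 2, E 2.

A 3, C 2, E 2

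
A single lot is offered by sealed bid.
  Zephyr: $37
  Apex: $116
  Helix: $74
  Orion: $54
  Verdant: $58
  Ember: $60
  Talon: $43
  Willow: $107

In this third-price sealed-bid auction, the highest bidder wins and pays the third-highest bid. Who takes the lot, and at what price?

Rule: the highest bidder wins and pays the third-highest bid.
Bids ranked: 116 (Apex) > 107 (Willow) > 74 (Helix) > 60 (Ember) > 58 (Verdant) > 54 (Orion) > …
Apex wins; payment is bid #3 in the ranking = $74.

Apex pays $74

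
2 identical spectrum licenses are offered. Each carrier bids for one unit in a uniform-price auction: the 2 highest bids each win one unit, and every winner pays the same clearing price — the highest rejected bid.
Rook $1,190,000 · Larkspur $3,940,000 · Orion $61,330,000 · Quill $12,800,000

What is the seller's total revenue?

Total revenue: $7,880,000

Sorting: 61,330,000 (Orion), 12,800,000 (Quill), 3,940,000 (Larkspur), 1,190,000 (Rook)
Top 2: Orion, Quill.
Highest unsuccessful bid: $3,940,000 → clearing price.
Total revenue = 2 × $3,940,000 = $7,880,000.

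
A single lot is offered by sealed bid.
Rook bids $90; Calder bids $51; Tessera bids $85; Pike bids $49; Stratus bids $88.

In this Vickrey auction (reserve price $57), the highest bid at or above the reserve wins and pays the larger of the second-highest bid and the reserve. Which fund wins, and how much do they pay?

Sorting bids: 90 (Rook) > 88 (Stratus) > 85 (Tessera) > 51 (Calder) > 49 (Pike)
Highest eligible bid: Rook at $90.
Second-highest bid $88 exceeds the reserve $57 → payment $88.

Rook pays $88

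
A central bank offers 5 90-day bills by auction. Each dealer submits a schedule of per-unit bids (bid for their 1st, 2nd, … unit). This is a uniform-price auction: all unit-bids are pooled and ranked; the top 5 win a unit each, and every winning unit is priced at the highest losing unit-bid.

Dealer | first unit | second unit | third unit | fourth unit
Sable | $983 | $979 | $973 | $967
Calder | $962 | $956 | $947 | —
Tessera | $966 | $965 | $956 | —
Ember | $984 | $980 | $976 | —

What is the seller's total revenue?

All unit-bids, highest first — top 5: 984 (Ember-1), 983 (Sable-1), 980 (Ember-2), 979 (Sable-2), 976 (Ember-3)
Highest rejected unit-bid = $973.
Allocation: Ember 3, Sable 2. Every unit priced at $973.
Revenue = 5 × 973 = $4,865.

Total revenue: $4,865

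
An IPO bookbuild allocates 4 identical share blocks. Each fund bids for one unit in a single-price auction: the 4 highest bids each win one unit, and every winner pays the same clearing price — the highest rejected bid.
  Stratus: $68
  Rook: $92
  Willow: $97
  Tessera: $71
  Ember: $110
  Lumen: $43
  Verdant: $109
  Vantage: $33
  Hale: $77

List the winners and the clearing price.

Ordering the bids: 110 (Ember), 109 (Verdant), 97 (Willow), 92 (Rook), 77 (Hale), 71 (Tessera), …
Top 4: Ember, Verdant, Willow, Rook.
First losing bid is Hale's $77, which sets the uniform price.

Ember, Verdant, Willow, Rook; each pays $77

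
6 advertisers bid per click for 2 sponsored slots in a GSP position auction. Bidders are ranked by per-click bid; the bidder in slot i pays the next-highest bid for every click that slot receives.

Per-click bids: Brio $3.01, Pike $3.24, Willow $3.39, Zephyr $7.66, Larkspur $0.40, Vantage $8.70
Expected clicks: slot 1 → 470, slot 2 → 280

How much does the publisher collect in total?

Total revenue: $4549.40

Sorting advertisers: $8.70 (Vantage) > $7.66 (Zephyr) > $3.39 (Willow) > …
Slot 1: Vantage pays $7.66 × 470 = $3600.20
Slot 2: Zephyr pays $3.39 × 280 = $949.20
Total = $4549.40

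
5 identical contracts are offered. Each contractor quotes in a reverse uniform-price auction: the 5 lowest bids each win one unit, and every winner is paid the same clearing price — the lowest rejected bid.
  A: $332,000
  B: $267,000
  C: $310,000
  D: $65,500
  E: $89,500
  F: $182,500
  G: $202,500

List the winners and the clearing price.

D, E, F, G, B; each is paid $310,000

Bids ranked low→high: 65,500 (D), 89,500 (E), 182,500 (F), 202,500 (G), 267,000 (B), 310,000 (C), 332,000 (A)
Winners (5 units): D, E, F, G, B.
Lowest unsuccessful bid: $310,000 → clearing price.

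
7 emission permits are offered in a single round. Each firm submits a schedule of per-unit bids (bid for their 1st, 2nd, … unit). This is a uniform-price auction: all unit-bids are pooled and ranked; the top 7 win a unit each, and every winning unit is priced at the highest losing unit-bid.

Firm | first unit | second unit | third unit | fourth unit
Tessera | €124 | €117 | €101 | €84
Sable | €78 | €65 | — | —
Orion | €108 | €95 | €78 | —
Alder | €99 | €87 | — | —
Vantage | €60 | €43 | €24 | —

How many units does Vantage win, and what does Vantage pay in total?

Merging the schedules and taking the best 7: 124 (Tessera-1), 117 (Tessera-2), 108 (Orion-1), 101 (Tessera-3), 99 (Alder-1), 95 (Orion-2), 87 (Alder-2)
The (k+1)-th unit-bid is €84.
Vantage wins 0 unit(s) at €84 each.

Vantage: 0 units, pays €0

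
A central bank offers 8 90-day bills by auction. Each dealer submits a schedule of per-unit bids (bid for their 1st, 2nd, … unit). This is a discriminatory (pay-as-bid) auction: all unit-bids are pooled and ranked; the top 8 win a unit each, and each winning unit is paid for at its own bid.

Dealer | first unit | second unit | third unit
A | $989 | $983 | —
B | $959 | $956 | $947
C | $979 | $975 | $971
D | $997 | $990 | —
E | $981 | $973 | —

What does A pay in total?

A pays $1,972

Pooled unit-bids ranked (top 8): 997 (D-1), 990 (D-2), 989 (A-1), 983 (A-2), 981 (E-1), 979 (C-1), 975 (C-2), 973 (E-2)
Next rejected bid: $971 (not a price — pay-as-bid).
A's winning unit-bids: 989 + 983 = $1,972.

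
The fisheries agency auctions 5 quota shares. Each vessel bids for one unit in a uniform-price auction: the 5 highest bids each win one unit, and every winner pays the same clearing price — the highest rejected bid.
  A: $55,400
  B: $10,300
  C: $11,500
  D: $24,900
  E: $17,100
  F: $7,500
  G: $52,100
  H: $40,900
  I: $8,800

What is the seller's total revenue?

Ordering the bids: 55,400 (A), 52,100 (G), 40,900 (H), 24,900 (D), 17,100 (E), 11,500 (C), 10,300 (B), …
The 5 highest are A, G, H, D, E.
First losing bid is C's $11,500, which sets the uniform price.
Total revenue = 5 × $11,500 = $57,500.

Total revenue: $57,500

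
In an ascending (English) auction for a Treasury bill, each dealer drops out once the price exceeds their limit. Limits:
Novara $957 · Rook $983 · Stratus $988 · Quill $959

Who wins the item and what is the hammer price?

Ascending (English) auction: the price rises until one bidder remains; the winner pays the price at which the last rival dropped out.
Limits in order: 988 (Stratus) > 983 (Rook) > 959 (Quill) > 957 (Novara)
Rook is the last rival to drop out, at $983; Stratus remains and wins at that price.

Stratus wins at $983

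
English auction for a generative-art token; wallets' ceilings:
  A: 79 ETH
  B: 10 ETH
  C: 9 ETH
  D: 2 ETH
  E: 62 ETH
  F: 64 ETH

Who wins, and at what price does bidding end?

A wins at 64 ETH

Rule: the price rises until one bidder remains; the winner pays the price at which the last rival dropped out.
Limits ranked: 79 (A) > 64 (F) > 62 (E) > 10 (B) > 9 (C) > 2 (D)
Bidding ends when F exits at 64 ETH; A takes it.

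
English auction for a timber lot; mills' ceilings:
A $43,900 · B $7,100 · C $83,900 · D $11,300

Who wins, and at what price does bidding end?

C wins at $43,900

Limits ranked: 83,900 (C) > 43,900 (A) > 11,300 (D) > 7,100 (B)
A is the last rival to drop out, at $43,900; C remains and wins at that price.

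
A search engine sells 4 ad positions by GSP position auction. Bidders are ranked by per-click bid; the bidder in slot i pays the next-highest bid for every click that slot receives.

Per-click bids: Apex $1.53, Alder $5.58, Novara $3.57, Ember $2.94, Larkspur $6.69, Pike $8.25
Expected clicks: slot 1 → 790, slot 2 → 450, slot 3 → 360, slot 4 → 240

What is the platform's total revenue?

Ranked by bid: $8.25 (Pike) > $6.69 (Larkspur) > $5.58 (Alder) > $3.57 (Novara) > $2.94 (Ember) > …
Slot 1: Pike pays $6.69 × 790 = $5285.10
Slot 2: Larkspur pays $5.58 × 450 = $2511.00
Slot 3: Alder pays $3.57 × 360 = $1285.20
Slot 4: Novara pays $2.94 × 240 = $705.60
Total = $9786.90

Total revenue: $9786.90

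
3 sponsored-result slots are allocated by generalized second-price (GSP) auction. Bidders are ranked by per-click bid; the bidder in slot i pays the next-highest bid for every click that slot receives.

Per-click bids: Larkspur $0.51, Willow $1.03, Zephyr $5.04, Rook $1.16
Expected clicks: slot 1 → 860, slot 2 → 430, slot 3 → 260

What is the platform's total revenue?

Total revenue: $1573.10

Per-click bids in order: $5.04 (Zephyr) > $1.16 (Rook) > $1.03 (Willow) > $0.51 (Larkspur)
Slot 1: Zephyr pays $1.16 × 860 = $997.60
Slot 2: Rook pays $1.03 × 430 = $442.90
Slot 3: Willow pays $0.51 × 260 = $132.60
Total = $1573.10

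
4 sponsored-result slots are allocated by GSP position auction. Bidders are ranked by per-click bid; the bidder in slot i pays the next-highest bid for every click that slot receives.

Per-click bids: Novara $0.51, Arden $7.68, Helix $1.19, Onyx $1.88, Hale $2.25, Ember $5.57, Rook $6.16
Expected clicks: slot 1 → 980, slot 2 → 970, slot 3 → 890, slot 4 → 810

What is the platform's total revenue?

Sorting advertisers: $7.68 (Arden) > $6.16 (Rook) > $5.57 (Ember) > $2.25 (Hale) > $1.88 (Onyx) > …
Slot 1: Arden pays $6.16 × 980 = $6036.80
Slot 2: Rook pays $5.57 × 970 = $5402.90
Slot 3: Ember pays $2.25 × 890 = $2002.50
Slot 4: Hale pays $1.88 × 810 = $1522.80
Total = $14965.00

Total revenue: $14965.00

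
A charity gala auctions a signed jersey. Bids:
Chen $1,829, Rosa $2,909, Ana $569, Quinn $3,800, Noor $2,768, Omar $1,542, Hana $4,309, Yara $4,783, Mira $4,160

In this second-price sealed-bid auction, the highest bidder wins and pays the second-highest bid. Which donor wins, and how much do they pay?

Second-price sealed-bid auction: the highest bidder wins and pays the second-highest bid.
Sorting bids: 4,783 (Yara) > 4,309 (Hana) > 4,160 (Mira) > 3,800 (Quinn) > 2,909 (Rosa) > 2,768 (Noor) > …
Yara is highest; pays the second-highest bid, $4,309.

Yara pays $4,309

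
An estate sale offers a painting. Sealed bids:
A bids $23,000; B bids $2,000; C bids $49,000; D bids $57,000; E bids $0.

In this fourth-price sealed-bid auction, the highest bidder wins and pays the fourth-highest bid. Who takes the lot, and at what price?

D pays $2,000

Sorting bids: 57,000 (D) > 49,000 (C) > 23,000 (A) > 2,000 (B) > 0 (E)
D is highest; pays the fourth-highest bid, $2,000.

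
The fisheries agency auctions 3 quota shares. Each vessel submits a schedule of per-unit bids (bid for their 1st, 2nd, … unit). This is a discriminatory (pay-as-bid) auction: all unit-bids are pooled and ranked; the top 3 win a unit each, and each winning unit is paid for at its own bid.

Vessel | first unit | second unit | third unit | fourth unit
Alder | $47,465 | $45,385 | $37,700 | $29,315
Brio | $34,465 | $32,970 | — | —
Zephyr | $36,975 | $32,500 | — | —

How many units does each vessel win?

Alder 3

Merging the schedules and taking the best 3: 47,465 (Alder-1), 45,385 (Alder-2), 37,700 (Alder-3)
Next rejected bid: $36,975 (not a price — pay-as-bid).
Allocation: Alder 3.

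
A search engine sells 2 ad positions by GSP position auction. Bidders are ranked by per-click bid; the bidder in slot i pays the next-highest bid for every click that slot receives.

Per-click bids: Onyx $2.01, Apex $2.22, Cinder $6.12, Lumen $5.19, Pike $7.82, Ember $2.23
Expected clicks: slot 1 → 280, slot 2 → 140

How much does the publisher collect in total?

Total revenue: $2440.20

Per-click bids in order: $7.82 (Pike) > $6.12 (Cinder) > $5.19 (Lumen) > …
Slot 1: Pike pays $6.12 × 280 = $1713.60
Slot 2: Cinder pays $5.19 × 140 = $726.60
Total = $2440.20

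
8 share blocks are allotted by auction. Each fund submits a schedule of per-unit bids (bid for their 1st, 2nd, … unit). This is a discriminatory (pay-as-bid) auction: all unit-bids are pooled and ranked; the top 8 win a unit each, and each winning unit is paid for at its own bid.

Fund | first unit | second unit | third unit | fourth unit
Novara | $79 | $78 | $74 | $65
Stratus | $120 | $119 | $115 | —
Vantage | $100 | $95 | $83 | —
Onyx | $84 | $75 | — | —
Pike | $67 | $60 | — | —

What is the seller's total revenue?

Merging the schedules and taking the best 8: 120 (Stratus-1), 119 (Stratus-2), 115 (Stratus-3), 100 (Vantage-1), 95 (Vantage-2), 84 (Onyx-1), 83 (Vantage-3), 79 (Novara-1)
Next rejected bid: $78 (not a price — pay-as-bid).
Each winning unit pays its own bid.
Revenue = 120 + 119 + 115 + 100 + 95 + 84 + 83 + 79 = $795.

Total revenue: $795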